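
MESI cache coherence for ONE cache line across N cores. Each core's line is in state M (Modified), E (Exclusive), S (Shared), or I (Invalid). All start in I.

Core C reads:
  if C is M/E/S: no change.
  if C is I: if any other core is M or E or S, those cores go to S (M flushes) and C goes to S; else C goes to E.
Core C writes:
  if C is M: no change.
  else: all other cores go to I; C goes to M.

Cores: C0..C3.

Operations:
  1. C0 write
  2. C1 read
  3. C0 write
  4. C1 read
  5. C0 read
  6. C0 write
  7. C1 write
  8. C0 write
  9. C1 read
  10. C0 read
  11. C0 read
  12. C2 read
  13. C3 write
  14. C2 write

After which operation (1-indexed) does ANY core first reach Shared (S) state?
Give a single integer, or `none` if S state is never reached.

Answer: 2

Derivation:
Op 1: C0 write [C0 write: invalidate none -> C0=M] -> [M,I,I,I]
Op 2: C1 read [C1 read from I: others=['C0=M'] -> C1=S, others downsized to S] -> [S,S,I,I]
  -> First S state at op 2; remaining ops need not be traced.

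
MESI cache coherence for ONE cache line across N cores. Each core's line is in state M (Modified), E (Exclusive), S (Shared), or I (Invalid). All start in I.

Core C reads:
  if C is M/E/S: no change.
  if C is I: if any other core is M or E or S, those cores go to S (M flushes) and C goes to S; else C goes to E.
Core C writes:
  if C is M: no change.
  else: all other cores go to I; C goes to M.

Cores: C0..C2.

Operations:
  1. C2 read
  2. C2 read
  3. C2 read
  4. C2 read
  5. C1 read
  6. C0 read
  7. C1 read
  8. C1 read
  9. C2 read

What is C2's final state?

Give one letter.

Op 1: C2 read [C2 read from I: no other sharers -> C2=E (exclusive)] -> [I,I,E]
Op 2: C2 read [C2 read: already in E, no change] -> [I,I,E]
Op 3: C2 read [C2 read: already in E, no change] -> [I,I,E]
Op 4: C2 read [C2 read: already in E, no change] -> [I,I,E]
Op 5: C1 read [C1 read from I: others=['C2=E'] -> C1=S, others downsized to S] -> [I,S,S]
Op 6: C0 read [C0 read from I: others=['C1=S', 'C2=S'] -> C0=S, others downsized to S] -> [S,S,S]
Op 7: C1 read [C1 read: already in S, no change] -> [S,S,S]
Op 8: C1 read [C1 read: already in S, no change] -> [S,S,S]
Op 9: C2 read [C2 read: already in S, no change] -> [S,S,S]

Answer: S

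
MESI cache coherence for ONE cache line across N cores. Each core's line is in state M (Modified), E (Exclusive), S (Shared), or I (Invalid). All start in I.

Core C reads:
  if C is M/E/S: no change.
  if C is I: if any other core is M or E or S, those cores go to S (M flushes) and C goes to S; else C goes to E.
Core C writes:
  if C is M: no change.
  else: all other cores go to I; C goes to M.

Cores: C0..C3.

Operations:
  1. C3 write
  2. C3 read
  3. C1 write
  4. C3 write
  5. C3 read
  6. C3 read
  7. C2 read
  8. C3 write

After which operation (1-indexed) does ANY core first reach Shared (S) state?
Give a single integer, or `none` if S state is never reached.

Op 1: C3 write [C3 write: invalidate none -> C3=M] -> [I,I,I,M]
Op 2: C3 read [C3 read: already in M, no change] -> [I,I,I,M]
Op 3: C1 write [C1 write: invalidate ['C3=M'] -> C1=M] -> [I,M,I,I]
Op 4: C3 write [C3 write: invalidate ['C1=M'] -> C3=M] -> [I,I,I,M]
Op 5: C3 read [C3 read: already in M, no change] -> [I,I,I,M]
Op 6: C3 read [C3 read: already in M, no change] -> [I,I,I,M]
Op 7: C2 read [C2 read from I: others=['C3=M'] -> C2=S, others downsized to S] -> [I,I,S,S]
  -> First S state at op 7; remaining ops need not be traced.

Answer: 7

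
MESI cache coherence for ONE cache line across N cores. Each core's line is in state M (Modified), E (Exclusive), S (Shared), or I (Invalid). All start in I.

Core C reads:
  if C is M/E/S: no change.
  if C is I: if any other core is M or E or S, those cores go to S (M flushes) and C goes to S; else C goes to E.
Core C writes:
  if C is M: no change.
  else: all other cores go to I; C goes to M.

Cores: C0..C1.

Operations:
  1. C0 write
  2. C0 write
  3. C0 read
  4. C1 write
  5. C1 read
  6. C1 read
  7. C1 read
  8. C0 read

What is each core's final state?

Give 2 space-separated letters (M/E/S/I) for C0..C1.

Op 1: C0 write [C0 write: invalidate none -> C0=M] -> [M,I]
Op 2: C0 write [C0 write: already M (modified), no change] -> [M,I]
Op 3: C0 read [C0 read: already in M, no change] -> [M,I]
Op 4: C1 write [C1 write: invalidate ['C0=M'] -> C1=M] -> [I,M]
Op 5: C1 read [C1 read: already in M, no change] -> [I,M]
Op 6: C1 read [C1 read: already in M, no change] -> [I,M]
Op 7: C1 read [C1 read: already in M, no change] -> [I,M]
Op 8: C0 read [C0 read from I: others=['C1=M'] -> C0=S, others downsized to S] -> [S,S]

Answer: S S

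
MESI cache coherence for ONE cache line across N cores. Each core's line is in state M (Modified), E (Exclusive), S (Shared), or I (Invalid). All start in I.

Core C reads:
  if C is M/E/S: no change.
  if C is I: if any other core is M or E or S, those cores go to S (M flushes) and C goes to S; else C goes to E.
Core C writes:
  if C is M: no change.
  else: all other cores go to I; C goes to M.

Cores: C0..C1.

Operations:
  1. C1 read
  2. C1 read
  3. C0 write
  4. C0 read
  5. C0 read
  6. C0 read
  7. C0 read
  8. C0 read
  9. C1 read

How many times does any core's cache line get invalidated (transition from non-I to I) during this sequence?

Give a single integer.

Answer: 1

Derivation:
Op 1: C1 read [C1 read from I: no other sharers -> C1=E (exclusive)] -> [I,E] (invalidations this op: 0; running total: 0)
Op 2: C1 read [C1 read: already in E, no change] -> [I,E] (invalidations this op: 0; running total: 0)
Op 3: C0 write [C0 write: invalidate ['C1=E'] -> C0=M] -> [M,I] (invalidations this op: 1; running total: 1)
Op 4: C0 read [C0 read: already in M, no change] -> [M,I] (invalidations this op: 0; running total: 1)
Op 5: C0 read [C0 read: already in M, no change] -> [M,I] (invalidations this op: 0; running total: 1)
Op 6: C0 read [C0 read: already in M, no change] -> [M,I] (invalidations this op: 0; running total: 1)
Op 7: C0 read [C0 read: already in M, no change] -> [M,I] (invalidations this op: 0; running total: 1)
Op 8: C0 read [C0 read: already in M, no change] -> [M,I] (invalidations this op: 0; running total: 1)
Op 9: C1 read [C1 read from I: others=['C0=M'] -> C1=S, others downsized to S] -> [S,S] (invalidations this op: 0; running total: 1)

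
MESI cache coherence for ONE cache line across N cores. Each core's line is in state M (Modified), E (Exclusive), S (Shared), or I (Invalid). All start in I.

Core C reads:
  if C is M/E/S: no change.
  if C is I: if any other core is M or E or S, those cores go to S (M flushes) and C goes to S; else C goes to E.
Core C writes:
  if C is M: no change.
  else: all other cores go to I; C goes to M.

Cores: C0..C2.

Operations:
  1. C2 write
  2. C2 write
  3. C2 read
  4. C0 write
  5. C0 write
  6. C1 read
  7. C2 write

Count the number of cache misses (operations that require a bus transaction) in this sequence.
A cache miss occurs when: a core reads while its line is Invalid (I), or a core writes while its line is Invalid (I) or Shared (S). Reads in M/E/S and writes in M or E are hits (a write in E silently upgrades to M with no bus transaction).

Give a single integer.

Answer: 4

Derivation:
Op 1: C2 write [C2 write: invalidate none -> C2=M] -> [I,I,M] [MISS #1: write from I]
Op 2: C2 write [C2 write: already M (modified), no change] -> [I,I,M] [hit: write from M]
Op 3: C2 read [C2 read: already in M, no change] -> [I,I,M] [hit: read from M]
Op 4: C0 write [C0 write: invalidate ['C2=M'] -> C0=M] -> [M,I,I] [MISS #2: write from I]
Op 5: C0 write [C0 write: already M (modified), no change] -> [M,I,I] [hit: write from M]
Op 6: C1 read [C1 read from I: others=['C0=M'] -> C1=S, others downsized to S] -> [S,S,I] [MISS #3: read from I]
Op 7: C2 write [C2 write: invalidate ['C0=S', 'C1=S'] -> C2=M] -> [I,I,M] [MISS #4: write from I]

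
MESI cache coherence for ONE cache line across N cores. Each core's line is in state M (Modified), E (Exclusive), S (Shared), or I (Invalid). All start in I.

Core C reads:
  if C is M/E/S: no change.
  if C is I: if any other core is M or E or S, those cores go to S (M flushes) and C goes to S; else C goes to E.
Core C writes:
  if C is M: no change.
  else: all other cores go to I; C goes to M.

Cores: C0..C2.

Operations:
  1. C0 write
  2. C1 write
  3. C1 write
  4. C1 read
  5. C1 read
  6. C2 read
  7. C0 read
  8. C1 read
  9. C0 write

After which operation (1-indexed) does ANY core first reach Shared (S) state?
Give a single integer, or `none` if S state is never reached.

Answer: 6

Derivation:
Op 1: C0 write [C0 write: invalidate none -> C0=M] -> [M,I,I]
Op 2: C1 write [C1 write: invalidate ['C0=M'] -> C1=M] -> [I,M,I]
Op 3: C1 write [C1 write: already M (modified), no change] -> [I,M,I]
Op 4: C1 read [C1 read: already in M, no change] -> [I,M,I]
Op 5: C1 read [C1 read: already in M, no change] -> [I,M,I]
Op 6: C2 read [C2 read from I: others=['C1=M'] -> C2=S, others downsized to S] -> [I,S,S]
  -> First S state at op 6; remaining ops need not be traced.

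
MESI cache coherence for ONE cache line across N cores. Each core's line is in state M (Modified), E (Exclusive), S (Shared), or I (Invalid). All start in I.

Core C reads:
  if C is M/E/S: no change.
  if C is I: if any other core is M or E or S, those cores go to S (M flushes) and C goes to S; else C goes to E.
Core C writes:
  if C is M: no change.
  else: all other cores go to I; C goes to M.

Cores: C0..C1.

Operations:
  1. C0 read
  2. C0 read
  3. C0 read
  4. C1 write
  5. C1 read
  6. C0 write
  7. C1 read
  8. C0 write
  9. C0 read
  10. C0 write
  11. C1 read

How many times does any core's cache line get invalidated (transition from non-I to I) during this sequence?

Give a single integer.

Op 1: C0 read [C0 read from I: no other sharers -> C0=E (exclusive)] -> [E,I] (invalidations this op: 0; running total: 0)
Op 2: C0 read [C0 read: already in E, no change] -> [E,I] (invalidations this op: 0; running total: 0)
Op 3: C0 read [C0 read: already in E, no change] -> [E,I] (invalidations this op: 0; running total: 0)
Op 4: C1 write [C1 write: invalidate ['C0=E'] -> C1=M] -> [I,M] (invalidations this op: 1; running total: 1)
Op 5: C1 read [C1 read: already in M, no change] -> [I,M] (invalidations this op: 0; running total: 1)
Op 6: C0 write [C0 write: invalidate ['C1=M'] -> C0=M] -> [M,I] (invalidations this op: 1; running total: 2)
Op 7: C1 read [C1 read from I: others=['C0=M'] -> C1=S, others downsized to S] -> [S,S] (invalidations this op: 0; running total: 2)
Op 8: C0 write [C0 write: invalidate ['C1=S'] -> C0=M] -> [M,I] (invalidations this op: 1; running total: 3)
Op 9: C0 read [C0 read: already in M, no change] -> [M,I] (invalidations this op: 0; running total: 3)
Op 10: C0 write [C0 write: already M (modified), no change] -> [M,I] (invalidations this op: 0; running total: 3)
Op 11: C1 read [C1 read from I: others=['C0=M'] -> C1=S, others downsized to S] -> [S,S] (invalidations this op: 0; running total: 3)

Answer: 3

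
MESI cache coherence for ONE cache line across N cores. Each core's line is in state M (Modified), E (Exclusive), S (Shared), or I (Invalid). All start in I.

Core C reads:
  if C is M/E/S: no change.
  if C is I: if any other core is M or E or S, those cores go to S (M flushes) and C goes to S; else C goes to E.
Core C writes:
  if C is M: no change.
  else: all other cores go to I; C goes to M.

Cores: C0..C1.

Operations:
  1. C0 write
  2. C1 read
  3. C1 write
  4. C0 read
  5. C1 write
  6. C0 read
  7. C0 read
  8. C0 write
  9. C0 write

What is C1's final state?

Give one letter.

Op 1: C0 write [C0 write: invalidate none -> C0=M] -> [M,I]
Op 2: C1 read [C1 read from I: others=['C0=M'] -> C1=S, others downsized to S] -> [S,S]
Op 3: C1 write [C1 write: invalidate ['C0=S'] -> C1=M] -> [I,M]
Op 4: C0 read [C0 read from I: others=['C1=M'] -> C0=S, others downsized to S] -> [S,S]
Op 5: C1 write [C1 write: invalidate ['C0=S'] -> C1=M] -> [I,M]
Op 6: C0 read [C0 read from I: others=['C1=M'] -> C0=S, others downsized to S] -> [S,S]
Op 7: C0 read [C0 read: already in S, no change] -> [S,S]
Op 8: C0 write [C0 write: invalidate ['C1=S'] -> C0=M] -> [M,I]
Op 9: C0 write [C0 write: already M (modified), no change] -> [M,I]

Answer: I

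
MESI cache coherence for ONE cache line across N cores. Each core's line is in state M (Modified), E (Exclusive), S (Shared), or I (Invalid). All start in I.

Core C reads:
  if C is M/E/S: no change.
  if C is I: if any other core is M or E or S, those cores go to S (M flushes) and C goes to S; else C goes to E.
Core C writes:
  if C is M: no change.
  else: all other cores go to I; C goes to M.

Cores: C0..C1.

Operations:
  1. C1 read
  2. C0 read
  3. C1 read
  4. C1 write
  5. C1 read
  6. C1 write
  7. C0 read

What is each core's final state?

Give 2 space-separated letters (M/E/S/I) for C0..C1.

Answer: S S

Derivation:
Op 1: C1 read [C1 read from I: no other sharers -> C1=E (exclusive)] -> [I,E]
Op 2: C0 read [C0 read from I: others=['C1=E'] -> C0=S, others downsized to S] -> [S,S]
Op 3: C1 read [C1 read: already in S, no change] -> [S,S]
Op 4: C1 write [C1 write: invalidate ['C0=S'] -> C1=M] -> [I,M]
Op 5: C1 read [C1 read: already in M, no change] -> [I,M]
Op 6: C1 write [C1 write: already M (modified), no change] -> [I,M]
Op 7: C0 read [C0 read from I: others=['C1=M'] -> C0=S, others downsized to S] -> [S,S]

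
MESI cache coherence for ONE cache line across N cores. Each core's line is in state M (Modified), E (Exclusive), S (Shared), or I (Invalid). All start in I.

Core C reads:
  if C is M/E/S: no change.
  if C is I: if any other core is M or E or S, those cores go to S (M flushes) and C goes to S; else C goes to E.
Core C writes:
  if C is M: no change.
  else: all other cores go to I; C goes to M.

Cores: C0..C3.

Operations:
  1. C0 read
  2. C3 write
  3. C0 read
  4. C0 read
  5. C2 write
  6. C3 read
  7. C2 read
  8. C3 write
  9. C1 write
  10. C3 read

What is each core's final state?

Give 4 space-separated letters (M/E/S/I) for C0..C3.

Answer: I S I S

Derivation:
Op 1: C0 read [C0 read from I: no other sharers -> C0=E (exclusive)] -> [E,I,I,I]
Op 2: C3 write [C3 write: invalidate ['C0=E'] -> C3=M] -> [I,I,I,M]
Op 3: C0 read [C0 read from I: others=['C3=M'] -> C0=S, others downsized to S] -> [S,I,I,S]
Op 4: C0 read [C0 read: already in S, no change] -> [S,I,I,S]
Op 5: C2 write [C2 write: invalidate ['C0=S', 'C3=S'] -> C2=M] -> [I,I,M,I]
Op 6: C3 read [C3 read from I: others=['C2=M'] -> C3=S, others downsized to S] -> [I,I,S,S]
Op 7: C2 read [C2 read: already in S, no change] -> [I,I,S,S]
Op 8: C3 write [C3 write: invalidate ['C2=S'] -> C3=M] -> [I,I,I,M]
Op 9: C1 write [C1 write: invalidate ['C3=M'] -> C1=M] -> [I,M,I,I]
Op 10: C3 read [C3 read from I: others=['C1=M'] -> C3=S, others downsized to S] -> [I,S,I,S]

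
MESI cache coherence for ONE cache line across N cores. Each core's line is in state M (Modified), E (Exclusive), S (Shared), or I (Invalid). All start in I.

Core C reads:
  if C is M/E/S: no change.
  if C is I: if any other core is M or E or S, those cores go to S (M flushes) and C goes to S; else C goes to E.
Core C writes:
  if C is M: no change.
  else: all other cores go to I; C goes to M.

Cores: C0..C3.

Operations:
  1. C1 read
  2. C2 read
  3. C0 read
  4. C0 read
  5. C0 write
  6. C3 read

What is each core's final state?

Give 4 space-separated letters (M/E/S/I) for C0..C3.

Answer: S I I S

Derivation:
Op 1: C1 read [C1 read from I: no other sharers -> C1=E (exclusive)] -> [I,E,I,I]
Op 2: C2 read [C2 read from I: others=['C1=E'] -> C2=S, others downsized to S] -> [I,S,S,I]
Op 3: C0 read [C0 read from I: others=['C1=S', 'C2=S'] -> C0=S, others downsized to S] -> [S,S,S,I]
Op 4: C0 read [C0 read: already in S, no change] -> [S,S,S,I]
Op 5: C0 write [C0 write: invalidate ['C1=S', 'C2=S'] -> C0=M] -> [M,I,I,I]
Op 6: C3 read [C3 read from I: others=['C0=M'] -> C3=S, others downsized to S] -> [S,I,I,S]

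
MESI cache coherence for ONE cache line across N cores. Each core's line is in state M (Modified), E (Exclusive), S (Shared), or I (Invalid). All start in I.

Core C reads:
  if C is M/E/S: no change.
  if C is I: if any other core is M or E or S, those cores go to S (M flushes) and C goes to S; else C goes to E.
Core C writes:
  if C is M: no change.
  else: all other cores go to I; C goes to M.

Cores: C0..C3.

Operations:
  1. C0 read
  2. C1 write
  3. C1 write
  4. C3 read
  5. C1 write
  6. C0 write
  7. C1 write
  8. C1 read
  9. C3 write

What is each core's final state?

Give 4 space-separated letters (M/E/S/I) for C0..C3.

Op 1: C0 read [C0 read from I: no other sharers -> C0=E (exclusive)] -> [E,I,I,I]
Op 2: C1 write [C1 write: invalidate ['C0=E'] -> C1=M] -> [I,M,I,I]
Op 3: C1 write [C1 write: already M (modified), no change] -> [I,M,I,I]
Op 4: C3 read [C3 read from I: others=['C1=M'] -> C3=S, others downsized to S] -> [I,S,I,S]
Op 5: C1 write [C1 write: invalidate ['C3=S'] -> C1=M] -> [I,M,I,I]
Op 6: C0 write [C0 write: invalidate ['C1=M'] -> C0=M] -> [M,I,I,I]
Op 7: C1 write [C1 write: invalidate ['C0=M'] -> C1=M] -> [I,M,I,I]
Op 8: C1 read [C1 read: already in M, no change] -> [I,M,I,I]
Op 9: C3 write [C3 write: invalidate ['C1=M'] -> C3=M] -> [I,I,I,M]

Answer: I I I M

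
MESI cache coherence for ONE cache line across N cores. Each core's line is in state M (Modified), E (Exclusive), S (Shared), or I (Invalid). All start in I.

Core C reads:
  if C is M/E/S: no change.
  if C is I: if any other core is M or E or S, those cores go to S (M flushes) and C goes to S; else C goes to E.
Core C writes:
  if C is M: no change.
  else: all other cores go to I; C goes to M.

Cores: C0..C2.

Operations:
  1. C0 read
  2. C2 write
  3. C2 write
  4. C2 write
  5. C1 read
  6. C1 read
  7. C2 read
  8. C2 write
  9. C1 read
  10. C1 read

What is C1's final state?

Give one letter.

Op 1: C0 read [C0 read from I: no other sharers -> C0=E (exclusive)] -> [E,I,I]
Op 2: C2 write [C2 write: invalidate ['C0=E'] -> C2=M] -> [I,I,M]
Op 3: C2 write [C2 write: already M (modified), no change] -> [I,I,M]
Op 4: C2 write [C2 write: already M (modified), no change] -> [I,I,M]
Op 5: C1 read [C1 read from I: others=['C2=M'] -> C1=S, others downsized to S] -> [I,S,S]
Op 6: C1 read [C1 read: already in S, no change] -> [I,S,S]
Op 7: C2 read [C2 read: already in S, no change] -> [I,S,S]
Op 8: C2 write [C2 write: invalidate ['C1=S'] -> C2=M] -> [I,I,M]
Op 9: C1 read [C1 read from I: others=['C2=M'] -> C1=S, others downsized to S] -> [I,S,S]
Op 10: C1 read [C1 read: already in S, no change] -> [I,S,S]

Answer: S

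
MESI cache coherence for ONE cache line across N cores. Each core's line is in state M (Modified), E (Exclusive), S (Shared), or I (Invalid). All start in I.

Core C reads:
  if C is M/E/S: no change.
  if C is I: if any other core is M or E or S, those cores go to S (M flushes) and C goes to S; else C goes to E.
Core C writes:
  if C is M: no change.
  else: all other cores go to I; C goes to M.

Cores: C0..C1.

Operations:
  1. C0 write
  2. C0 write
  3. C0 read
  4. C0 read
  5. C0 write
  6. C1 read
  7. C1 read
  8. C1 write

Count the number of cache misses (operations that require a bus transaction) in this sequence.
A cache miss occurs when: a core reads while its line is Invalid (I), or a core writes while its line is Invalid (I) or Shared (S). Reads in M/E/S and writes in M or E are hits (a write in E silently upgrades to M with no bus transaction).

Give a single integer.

Answer: 3

Derivation:
Op 1: C0 write [C0 write: invalidate none -> C0=M] -> [M,I] [MISS #1: write from I]
Op 2: C0 write [C0 write: already M (modified), no change] -> [M,I] [hit: write from M]
Op 3: C0 read [C0 read: already in M, no change] -> [M,I] [hit: read from M]
Op 4: C0 read [C0 read: already in M, no change] -> [M,I] [hit: read from M]
Op 5: C0 write [C0 write: already M (modified), no change] -> [M,I] [hit: write from M]
Op 6: C1 read [C1 read from I: others=['C0=M'] -> C1=S, others downsized to S] -> [S,S] [MISS #2: read from I]
Op 7: C1 read [C1 read: already in S, no change] -> [S,S] [hit: read from S]
Op 8: C1 write [C1 write: invalidate ['C0=S'] -> C1=M] -> [I,M] [MISS #3: write from S]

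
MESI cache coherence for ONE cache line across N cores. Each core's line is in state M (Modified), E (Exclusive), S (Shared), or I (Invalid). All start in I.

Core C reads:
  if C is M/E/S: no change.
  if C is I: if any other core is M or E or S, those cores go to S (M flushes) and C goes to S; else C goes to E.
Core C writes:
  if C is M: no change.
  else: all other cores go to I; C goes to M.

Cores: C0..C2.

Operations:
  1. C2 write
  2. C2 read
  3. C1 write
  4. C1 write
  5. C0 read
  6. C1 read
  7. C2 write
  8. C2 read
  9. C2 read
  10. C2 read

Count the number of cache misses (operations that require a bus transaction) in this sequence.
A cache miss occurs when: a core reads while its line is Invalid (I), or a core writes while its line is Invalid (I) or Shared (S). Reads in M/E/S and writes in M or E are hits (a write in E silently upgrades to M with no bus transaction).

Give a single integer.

Op 1: C2 write [C2 write: invalidate none -> C2=M] -> [I,I,M] [MISS #1: write from I]
Op 2: C2 read [C2 read: already in M, no change] -> [I,I,M] [hit: read from M]
Op 3: C1 write [C1 write: invalidate ['C2=M'] -> C1=M] -> [I,M,I] [MISS #2: write from I]
Op 4: C1 write [C1 write: already M (modified), no change] -> [I,M,I] [hit: write from M]
Op 5: C0 read [C0 read from I: others=['C1=M'] -> C0=S, others downsized to S] -> [S,S,I] [MISS #3: read from I]
Op 6: C1 read [C1 read: already in S, no change] -> [S,S,I] [hit: read from S]
Op 7: C2 write [C2 write: invalidate ['C0=S', 'C1=S'] -> C2=M] -> [I,I,M] [MISS #4: write from I]
Op 8: C2 read [C2 read: already in M, no change] -> [I,I,M] [hit: read from M]
Op 9: C2 read [C2 read: already in M, no change] -> [I,I,M] [hit: read from M]
Op 10: C2 read [C2 read: already in M, no change] -> [I,I,M] [hit: read from M]

Answer: 4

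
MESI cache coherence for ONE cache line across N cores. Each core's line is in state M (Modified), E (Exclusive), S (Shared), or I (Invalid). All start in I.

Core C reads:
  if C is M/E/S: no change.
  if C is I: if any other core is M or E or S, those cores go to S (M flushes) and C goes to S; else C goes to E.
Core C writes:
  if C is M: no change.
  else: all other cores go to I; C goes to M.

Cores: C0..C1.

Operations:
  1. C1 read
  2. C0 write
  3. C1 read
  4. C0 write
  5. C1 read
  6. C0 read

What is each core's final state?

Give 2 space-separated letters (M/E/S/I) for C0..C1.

Op 1: C1 read [C1 read from I: no other sharers -> C1=E (exclusive)] -> [I,E]
Op 2: C0 write [C0 write: invalidate ['C1=E'] -> C0=M] -> [M,I]
Op 3: C1 read [C1 read from I: others=['C0=M'] -> C1=S, others downsized to S] -> [S,S]
Op 4: C0 write [C0 write: invalidate ['C1=S'] -> C0=M] -> [M,I]
Op 5: C1 read [C1 read from I: others=['C0=M'] -> C1=S, others downsized to S] -> [S,S]
Op 6: C0 read [C0 read: already in S, no change] -> [S,S]

Answer: S S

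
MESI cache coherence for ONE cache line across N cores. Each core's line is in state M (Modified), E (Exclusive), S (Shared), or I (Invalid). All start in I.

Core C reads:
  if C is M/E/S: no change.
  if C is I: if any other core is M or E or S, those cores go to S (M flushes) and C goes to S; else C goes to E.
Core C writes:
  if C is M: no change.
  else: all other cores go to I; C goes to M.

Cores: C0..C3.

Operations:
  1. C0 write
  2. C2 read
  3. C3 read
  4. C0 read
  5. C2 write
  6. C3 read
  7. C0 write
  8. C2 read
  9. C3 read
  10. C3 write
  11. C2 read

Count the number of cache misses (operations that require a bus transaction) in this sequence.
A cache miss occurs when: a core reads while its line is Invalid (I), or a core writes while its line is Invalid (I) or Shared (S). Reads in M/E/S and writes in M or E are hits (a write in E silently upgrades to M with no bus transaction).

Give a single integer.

Op 1: C0 write [C0 write: invalidate none -> C0=M] -> [M,I,I,I] [MISS #1: write from I]
Op 2: C2 read [C2 read from I: others=['C0=M'] -> C2=S, others downsized to S] -> [S,I,S,I] [MISS #2: read from I]
Op 3: C3 read [C3 read from I: others=['C0=S', 'C2=S'] -> C3=S, others downsized to S] -> [S,I,S,S] [MISS #3: read from I]
Op 4: C0 read [C0 read: already in S, no change] -> [S,I,S,S] [hit: read from S]
Op 5: C2 write [C2 write: invalidate ['C0=S', 'C3=S'] -> C2=M] -> [I,I,M,I] [MISS #4: write from S]
Op 6: C3 read [C3 read from I: others=['C2=M'] -> C3=S, others downsized to S] -> [I,I,S,S] [MISS #5: read from I]
Op 7: C0 write [C0 write: invalidate ['C2=S', 'C3=S'] -> C0=M] -> [M,I,I,I] [MISS #6: write from I]
Op 8: C2 read [C2 read from I: others=['C0=M'] -> C2=S, others downsized to S] -> [S,I,S,I] [MISS #7: read from I]
Op 9: C3 read [C3 read from I: others=['C0=S', 'C2=S'] -> C3=S, others downsized to S] -> [S,I,S,S] [MISS #8: read from I]
Op 10: C3 write [C3 write: invalidate ['C0=S', 'C2=S'] -> C3=M] -> [I,I,I,M] [MISS #9: write from S]
Op 11: C2 read [C2 read from I: others=['C3=M'] -> C2=S, others downsized to S] -> [I,I,S,S] [MISS #10: read from I]

Answer: 10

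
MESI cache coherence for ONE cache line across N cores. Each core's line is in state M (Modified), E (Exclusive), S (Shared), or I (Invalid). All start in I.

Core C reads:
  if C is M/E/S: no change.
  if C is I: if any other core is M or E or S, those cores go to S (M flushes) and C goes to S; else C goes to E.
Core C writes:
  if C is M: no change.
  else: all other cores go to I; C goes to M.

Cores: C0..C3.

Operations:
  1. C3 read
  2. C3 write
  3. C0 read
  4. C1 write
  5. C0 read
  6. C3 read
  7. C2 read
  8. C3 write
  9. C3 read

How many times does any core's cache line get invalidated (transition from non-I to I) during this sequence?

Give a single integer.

Op 1: C3 read [C3 read from I: no other sharers -> C3=E (exclusive)] -> [I,I,I,E] (invalidations this op: 0; running total: 0)
Op 2: C3 write [C3 write: invalidate none -> C3=M] -> [I,I,I,M] (invalidations this op: 0; running total: 0)
Op 3: C0 read [C0 read from I: others=['C3=M'] -> C0=S, others downsized to S] -> [S,I,I,S] (invalidations this op: 0; running total: 0)
Op 4: C1 write [C1 write: invalidate ['C0=S', 'C3=S'] -> C1=M] -> [I,M,I,I] (invalidations this op: 2; running total: 2)
Op 5: C0 read [C0 read from I: others=['C1=M'] -> C0=S, others downsized to S] -> [S,S,I,I] (invalidations this op: 0; running total: 2)
Op 6: C3 read [C3 read from I: others=['C0=S', 'C1=S'] -> C3=S, others downsized to S] -> [S,S,I,S] (invalidations this op: 0; running total: 2)
Op 7: C2 read [C2 read from I: others=['C0=S', 'C1=S', 'C3=S'] -> C2=S, others downsized to S] -> [S,S,S,S] (invalidations this op: 0; running total: 2)
Op 8: C3 write [C3 write: invalidate ['C0=S', 'C1=S', 'C2=S'] -> C3=M] -> [I,I,I,M] (invalidations this op: 3; running total: 5)
Op 9: C3 read [C3 read: already in M, no change] -> [I,I,I,M] (invalidations this op: 0; running total: 5)

Answer: 5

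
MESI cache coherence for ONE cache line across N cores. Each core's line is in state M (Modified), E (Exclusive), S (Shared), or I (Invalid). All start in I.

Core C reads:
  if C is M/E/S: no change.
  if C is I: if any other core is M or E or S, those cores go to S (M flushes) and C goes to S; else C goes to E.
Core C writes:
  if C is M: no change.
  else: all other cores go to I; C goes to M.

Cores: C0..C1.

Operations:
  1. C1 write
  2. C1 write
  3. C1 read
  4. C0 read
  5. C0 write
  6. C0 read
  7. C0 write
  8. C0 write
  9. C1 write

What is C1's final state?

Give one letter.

Op 1: C1 write [C1 write: invalidate none -> C1=M] -> [I,M]
Op 2: C1 write [C1 write: already M (modified), no change] -> [I,M]
Op 3: C1 read [C1 read: already in M, no change] -> [I,M]
Op 4: C0 read [C0 read from I: others=['C1=M'] -> C0=S, others downsized to S] -> [S,S]
Op 5: C0 write [C0 write: invalidate ['C1=S'] -> C0=M] -> [M,I]
Op 6: C0 read [C0 read: already in M, no change] -> [M,I]
Op 7: C0 write [C0 write: already M (modified), no change] -> [M,I]
Op 8: C0 write [C0 write: already M (modified), no change] -> [M,I]
Op 9: C1 write [C1 write: invalidate ['C0=M'] -> C1=M] -> [I,M]

Answer: M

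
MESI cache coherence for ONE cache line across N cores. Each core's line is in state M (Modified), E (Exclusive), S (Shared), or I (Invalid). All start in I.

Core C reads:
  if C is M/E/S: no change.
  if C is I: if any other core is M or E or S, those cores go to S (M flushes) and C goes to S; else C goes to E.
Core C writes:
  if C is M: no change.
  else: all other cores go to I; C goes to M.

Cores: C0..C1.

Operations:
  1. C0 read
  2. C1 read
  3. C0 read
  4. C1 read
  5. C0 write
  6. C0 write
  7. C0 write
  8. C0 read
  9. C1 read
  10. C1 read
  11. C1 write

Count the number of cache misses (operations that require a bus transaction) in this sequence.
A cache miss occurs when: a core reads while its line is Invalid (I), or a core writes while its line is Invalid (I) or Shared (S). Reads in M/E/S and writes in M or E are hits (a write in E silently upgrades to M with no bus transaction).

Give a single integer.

Answer: 5

Derivation:
Op 1: C0 read [C0 read from I: no other sharers -> C0=E (exclusive)] -> [E,I] [MISS #1: read from I]
Op 2: C1 read [C1 read from I: others=['C0=E'] -> C1=S, others downsized to S] -> [S,S] [MISS #2: read from I]
Op 3: C0 read [C0 read: already in S, no change] -> [S,S] [hit: read from S]
Op 4: C1 read [C1 read: already in S, no change] -> [S,S] [hit: read from S]
Op 5: C0 write [C0 write: invalidate ['C1=S'] -> C0=M] -> [M,I] [MISS #3: write from S]
Op 6: C0 write [C0 write: already M (modified), no change] -> [M,I] [hit: write from M]
Op 7: C0 write [C0 write: already M (modified), no change] -> [M,I] [hit: write from M]
Op 8: C0 read [C0 read: already in M, no change] -> [M,I] [hit: read from M]
Op 9: C1 read [C1 read from I: others=['C0=M'] -> C1=S, others downsized to S] -> [S,S] [MISS #4: read from I]
Op 10: C1 read [C1 read: already in S, no change] -> [S,S] [hit: read from S]
Op 11: C1 write [C1 write: invalidate ['C0=S'] -> C1=M] -> [I,M] [MISS #5: write from S]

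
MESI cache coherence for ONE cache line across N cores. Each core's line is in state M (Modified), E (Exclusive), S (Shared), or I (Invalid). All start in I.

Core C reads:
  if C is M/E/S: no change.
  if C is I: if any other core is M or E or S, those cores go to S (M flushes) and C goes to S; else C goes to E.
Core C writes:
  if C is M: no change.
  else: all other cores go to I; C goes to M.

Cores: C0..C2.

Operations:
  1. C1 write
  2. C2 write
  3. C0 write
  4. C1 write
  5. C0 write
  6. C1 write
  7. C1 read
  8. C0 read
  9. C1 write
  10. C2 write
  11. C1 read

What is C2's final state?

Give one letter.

Answer: S

Derivation:
Op 1: C1 write [C1 write: invalidate none -> C1=M] -> [I,M,I]
Op 2: C2 write [C2 write: invalidate ['C1=M'] -> C2=M] -> [I,I,M]
Op 3: C0 write [C0 write: invalidate ['C2=M'] -> C0=M] -> [M,I,I]
Op 4: C1 write [C1 write: invalidate ['C0=M'] -> C1=M] -> [I,M,I]
Op 5: C0 write [C0 write: invalidate ['C1=M'] -> C0=M] -> [M,I,I]
Op 6: C1 write [C1 write: invalidate ['C0=M'] -> C1=M] -> [I,M,I]
Op 7: C1 read [C1 read: already in M, no change] -> [I,M,I]
Op 8: C0 read [C0 read from I: others=['C1=M'] -> C0=S, others downsized to S] -> [S,S,I]
Op 9: C1 write [C1 write: invalidate ['C0=S'] -> C1=M] -> [I,M,I]
Op 10: C2 write [C2 write: invalidate ['C1=M'] -> C2=M] -> [I,I,M]
Op 11: C1 read [C1 read from I: others=['C2=M'] -> C1=S, others downsized to S] -> [I,S,S]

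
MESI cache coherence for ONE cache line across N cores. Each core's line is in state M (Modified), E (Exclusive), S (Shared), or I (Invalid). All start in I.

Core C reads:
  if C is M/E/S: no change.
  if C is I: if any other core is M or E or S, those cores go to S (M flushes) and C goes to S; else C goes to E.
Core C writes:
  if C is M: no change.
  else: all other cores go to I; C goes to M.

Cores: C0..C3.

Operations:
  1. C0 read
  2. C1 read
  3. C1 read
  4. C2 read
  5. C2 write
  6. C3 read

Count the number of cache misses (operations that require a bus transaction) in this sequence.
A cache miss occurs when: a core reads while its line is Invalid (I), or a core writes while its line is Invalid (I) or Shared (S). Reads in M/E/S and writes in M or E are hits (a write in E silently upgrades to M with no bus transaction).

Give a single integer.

Answer: 5

Derivation:
Op 1: C0 read [C0 read from I: no other sharers -> C0=E (exclusive)] -> [E,I,I,I] [MISS #1: read from I]
Op 2: C1 read [C1 read from I: others=['C0=E'] -> C1=S, others downsized to S] -> [S,S,I,I] [MISS #2: read from I]
Op 3: C1 read [C1 read: already in S, no change] -> [S,S,I,I] [hit: read from S]
Op 4: C2 read [C2 read from I: others=['C0=S', 'C1=S'] -> C2=S, others downsized to S] -> [S,S,S,I] [MISS #3: read from I]
Op 5: C2 write [C2 write: invalidate ['C0=S', 'C1=S'] -> C2=M] -> [I,I,M,I] [MISS #4: write from S]
Op 6: C3 read [C3 read from I: others=['C2=M'] -> C3=S, others downsized to S] -> [I,I,S,S] [MISS #5: read from I]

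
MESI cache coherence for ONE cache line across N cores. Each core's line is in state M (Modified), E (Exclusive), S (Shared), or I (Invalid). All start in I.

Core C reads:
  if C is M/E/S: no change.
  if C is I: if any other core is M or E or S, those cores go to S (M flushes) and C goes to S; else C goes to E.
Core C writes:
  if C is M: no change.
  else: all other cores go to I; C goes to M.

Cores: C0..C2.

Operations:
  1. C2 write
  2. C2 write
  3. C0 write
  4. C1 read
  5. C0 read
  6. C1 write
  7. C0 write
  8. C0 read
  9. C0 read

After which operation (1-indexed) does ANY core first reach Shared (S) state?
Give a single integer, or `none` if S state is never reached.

Answer: 4

Derivation:
Op 1: C2 write [C2 write: invalidate none -> C2=M] -> [I,I,M]
Op 2: C2 write [C2 write: already M (modified), no change] -> [I,I,M]
Op 3: C0 write [C0 write: invalidate ['C2=M'] -> C0=M] -> [M,I,I]
Op 4: C1 read [C1 read from I: others=['C0=M'] -> C1=S, others downsized to S] -> [S,S,I]
  -> First S state at op 4; remaining ops need not be traced.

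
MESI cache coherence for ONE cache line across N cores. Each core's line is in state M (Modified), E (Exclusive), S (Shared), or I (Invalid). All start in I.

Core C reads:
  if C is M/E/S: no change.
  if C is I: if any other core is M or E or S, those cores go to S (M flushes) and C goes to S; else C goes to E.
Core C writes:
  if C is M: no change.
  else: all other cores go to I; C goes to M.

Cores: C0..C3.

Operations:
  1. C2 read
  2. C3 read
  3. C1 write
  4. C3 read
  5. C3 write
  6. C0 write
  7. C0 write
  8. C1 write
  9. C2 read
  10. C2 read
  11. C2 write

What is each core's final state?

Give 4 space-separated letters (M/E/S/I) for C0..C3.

Op 1: C2 read [C2 read from I: no other sharers -> C2=E (exclusive)] -> [I,I,E,I]
Op 2: C3 read [C3 read from I: others=['C2=E'] -> C3=S, others downsized to S] -> [I,I,S,S]
Op 3: C1 write [C1 write: invalidate ['C2=S', 'C3=S'] -> C1=M] -> [I,M,I,I]
Op 4: C3 read [C3 read from I: others=['C1=M'] -> C3=S, others downsized to S] -> [I,S,I,S]
Op 5: C3 write [C3 write: invalidate ['C1=S'] -> C3=M] -> [I,I,I,M]
Op 6: C0 write [C0 write: invalidate ['C3=M'] -> C0=M] -> [M,I,I,I]
Op 7: C0 write [C0 write: already M (modified), no change] -> [M,I,I,I]
Op 8: C1 write [C1 write: invalidate ['C0=M'] -> C1=M] -> [I,M,I,I]
Op 9: C2 read [C2 read from I: others=['C1=M'] -> C2=S, others downsized to S] -> [I,S,S,I]
Op 10: C2 read [C2 read: already in S, no change] -> [I,S,S,I]
Op 11: C2 write [C2 write: invalidate ['C1=S'] -> C2=M] -> [I,I,M,I]

Answer: I I M I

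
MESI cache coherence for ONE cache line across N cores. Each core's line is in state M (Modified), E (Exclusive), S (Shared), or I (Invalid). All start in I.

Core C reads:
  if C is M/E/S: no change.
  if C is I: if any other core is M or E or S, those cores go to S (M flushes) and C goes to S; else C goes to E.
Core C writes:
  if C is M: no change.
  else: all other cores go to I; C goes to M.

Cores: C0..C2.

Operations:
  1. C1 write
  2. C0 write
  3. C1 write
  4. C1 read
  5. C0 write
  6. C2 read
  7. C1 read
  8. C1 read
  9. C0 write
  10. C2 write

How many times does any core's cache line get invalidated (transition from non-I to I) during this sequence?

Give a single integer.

Op 1: C1 write [C1 write: invalidate none -> C1=M] -> [I,M,I] (invalidations this op: 0; running total: 0)
Op 2: C0 write [C0 write: invalidate ['C1=M'] -> C0=M] -> [M,I,I] (invalidations this op: 1; running total: 1)
Op 3: C1 write [C1 write: invalidate ['C0=M'] -> C1=M] -> [I,M,I] (invalidations this op: 1; running total: 2)
Op 4: C1 read [C1 read: already in M, no change] -> [I,M,I] (invalidations this op: 0; running total: 2)
Op 5: C0 write [C0 write: invalidate ['C1=M'] -> C0=M] -> [M,I,I] (invalidations this op: 1; running total: 3)
Op 6: C2 read [C2 read from I: others=['C0=M'] -> C2=S, others downsized to S] -> [S,I,S] (invalidations this op: 0; running total: 3)
Op 7: C1 read [C1 read from I: others=['C0=S', 'C2=S'] -> C1=S, others downsized to S] -> [S,S,S] (invalidations this op: 0; running total: 3)
Op 8: C1 read [C1 read: already in S, no change] -> [S,S,S] (invalidations this op: 0; running total: 3)
Op 9: C0 write [C0 write: invalidate ['C1=S', 'C2=S'] -> C0=M] -> [M,I,I] (invalidations this op: 2; running total: 5)
Op 10: C2 write [C2 write: invalidate ['C0=M'] -> C2=M] -> [I,I,M] (invalidations this op: 1; running total: 6)

Answer: 6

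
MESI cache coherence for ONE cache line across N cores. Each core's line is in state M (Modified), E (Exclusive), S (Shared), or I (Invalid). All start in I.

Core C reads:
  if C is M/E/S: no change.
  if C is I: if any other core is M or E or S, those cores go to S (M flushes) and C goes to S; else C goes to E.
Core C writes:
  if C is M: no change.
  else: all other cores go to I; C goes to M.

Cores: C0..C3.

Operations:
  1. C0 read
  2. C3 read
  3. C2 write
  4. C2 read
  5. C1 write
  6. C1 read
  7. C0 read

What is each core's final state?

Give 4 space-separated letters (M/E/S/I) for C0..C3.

Answer: S S I I

Derivation:
Op 1: C0 read [C0 read from I: no other sharers -> C0=E (exclusive)] -> [E,I,I,I]
Op 2: C3 read [C3 read from I: others=['C0=E'] -> C3=S, others downsized to S] -> [S,I,I,S]
Op 3: C2 write [C2 write: invalidate ['C0=S', 'C3=S'] -> C2=M] -> [I,I,M,I]
Op 4: C2 read [C2 read: already in M, no change] -> [I,I,M,I]
Op 5: C1 write [C1 write: invalidate ['C2=M'] -> C1=M] -> [I,M,I,I]
Op 6: C1 read [C1 read: already in M, no change] -> [I,M,I,I]
Op 7: C0 read [C0 read from I: others=['C1=M'] -> C0=S, others downsized to S] -> [S,S,I,I]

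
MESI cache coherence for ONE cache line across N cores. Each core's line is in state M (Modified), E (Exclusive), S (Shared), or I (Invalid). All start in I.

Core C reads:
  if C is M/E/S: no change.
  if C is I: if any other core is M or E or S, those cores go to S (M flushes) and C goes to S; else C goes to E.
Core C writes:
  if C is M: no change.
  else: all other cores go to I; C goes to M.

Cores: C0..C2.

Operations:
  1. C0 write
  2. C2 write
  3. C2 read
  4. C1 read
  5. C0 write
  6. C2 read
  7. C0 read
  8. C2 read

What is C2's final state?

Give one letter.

Op 1: C0 write [C0 write: invalidate none -> C0=M] -> [M,I,I]
Op 2: C2 write [C2 write: invalidate ['C0=M'] -> C2=M] -> [I,I,M]
Op 3: C2 read [C2 read: already in M, no change] -> [I,I,M]
Op 4: C1 read [C1 read from I: others=['C2=M'] -> C1=S, others downsized to S] -> [I,S,S]
Op 5: C0 write [C0 write: invalidate ['C1=S', 'C2=S'] -> C0=M] -> [M,I,I]
Op 6: C2 read [C2 read from I: others=['C0=M'] -> C2=S, others downsized to S] -> [S,I,S]
Op 7: C0 read [C0 read: already in S, no change] -> [S,I,S]
Op 8: C2 read [C2 read: already in S, no change] -> [S,I,S]

Answer: S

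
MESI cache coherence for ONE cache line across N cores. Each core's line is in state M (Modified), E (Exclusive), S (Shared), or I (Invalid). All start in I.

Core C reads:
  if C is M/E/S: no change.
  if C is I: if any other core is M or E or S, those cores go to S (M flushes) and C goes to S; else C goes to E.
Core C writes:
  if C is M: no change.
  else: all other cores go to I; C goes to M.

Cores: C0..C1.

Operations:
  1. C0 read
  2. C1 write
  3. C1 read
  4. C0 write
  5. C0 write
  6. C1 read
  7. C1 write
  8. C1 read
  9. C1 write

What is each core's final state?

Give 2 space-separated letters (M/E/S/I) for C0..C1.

Answer: I M

Derivation:
Op 1: C0 read [C0 read from I: no other sharers -> C0=E (exclusive)] -> [E,I]
Op 2: C1 write [C1 write: invalidate ['C0=E'] -> C1=M] -> [I,M]
Op 3: C1 read [C1 read: already in M, no change] -> [I,M]
Op 4: C0 write [C0 write: invalidate ['C1=M'] -> C0=M] -> [M,I]
Op 5: C0 write [C0 write: already M (modified), no change] -> [M,I]
Op 6: C1 read [C1 read from I: others=['C0=M'] -> C1=S, others downsized to S] -> [S,S]
Op 7: C1 write [C1 write: invalidate ['C0=S'] -> C1=M] -> [I,M]
Op 8: C1 read [C1 read: already in M, no change] -> [I,M]
Op 9: C1 write [C1 write: already M (modified), no change] -> [I,M]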